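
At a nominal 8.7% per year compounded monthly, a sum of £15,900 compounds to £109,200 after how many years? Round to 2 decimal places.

Periodic rate i = 0.087/12 = 0.00725.
(1+i)^n = 109200/15900 = 6.86792, so n = ln 6.86792 / ln 1.00725 = 266.7363 months
= 266.7363/12 years

22.23 years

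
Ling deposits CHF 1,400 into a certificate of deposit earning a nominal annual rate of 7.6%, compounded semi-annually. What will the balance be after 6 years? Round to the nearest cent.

CHF 2,190.26

Periodic rate i = 0.076/2 = 0.038; n = 6 × 2 = 12 periods.
FV = PV·(1+i)^n = 1,400 × 1.564474 = 2,190.2631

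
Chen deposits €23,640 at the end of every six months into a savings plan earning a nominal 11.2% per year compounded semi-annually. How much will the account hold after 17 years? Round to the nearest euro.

€2,269,594

i = 0.112/2 = 0.056 per half-year; n = 17·2 = 34.
FV = 23640 × [(1+0.056)^34 − 1] / 0.056 = 23640 × 96.006531 = 2,269,594.3887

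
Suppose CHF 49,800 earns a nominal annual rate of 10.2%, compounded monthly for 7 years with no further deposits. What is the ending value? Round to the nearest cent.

With 12 periods per year: i = 0.0085, n = 84.
FV = 49,800 × (1 + 0.0085)^84 = 101,392.3425

CHF 101,392.34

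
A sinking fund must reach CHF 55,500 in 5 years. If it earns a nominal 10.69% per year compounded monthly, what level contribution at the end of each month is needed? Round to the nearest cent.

Periodic rate i = 0.1069/12 = 0.00890833; n = 5 × 12 = 60 periods.
FV-annuity factor = 78.865538; PMT = 55500 / 78.865538 = 703.7294

CHF 703.73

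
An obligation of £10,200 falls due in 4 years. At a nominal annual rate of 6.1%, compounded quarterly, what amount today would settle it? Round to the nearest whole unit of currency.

i = 0.061/4 = 0.01525 per quarter; n = 4·4 = 16.
PV = FV·(1+i)^(−n) = 10,200 × 0.784932 = 8,006.3063

£8,006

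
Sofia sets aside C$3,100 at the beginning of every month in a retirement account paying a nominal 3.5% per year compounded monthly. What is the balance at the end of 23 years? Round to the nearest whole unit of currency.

Periodic rate i = 0.035/12 = 0.00291667; n = 23 × 12 = 276 periods.
FV = 3100 × [(1+0.00291667)^276 − 1] / 0.00291667 × (1+i) = 3100 × 424.346308 = 1,315,473.5550
(Beginning-of-period payments → annuity-due factor ×(1+i).)

C$1,315,474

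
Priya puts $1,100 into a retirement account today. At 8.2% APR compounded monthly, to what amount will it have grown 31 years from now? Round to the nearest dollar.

$13,855

With 12 periods per year: i = 0.00683333, n = 372.
1,100 × (1+0.00683333)^372 = 1,100 × 12.595684 = 13,855.2521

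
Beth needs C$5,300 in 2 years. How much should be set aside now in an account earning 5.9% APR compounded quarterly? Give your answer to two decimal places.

C$4,714.15

With 4 periods per year: i = 0.01475, n = 8.
Discount factor = (1+0.01475)^(−8) = 0.889462; PV = 5,300 × 0.889462 = 4,714.1499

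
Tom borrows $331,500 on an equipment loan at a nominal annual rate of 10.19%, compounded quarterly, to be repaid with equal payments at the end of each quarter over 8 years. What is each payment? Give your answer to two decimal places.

i = 0.1019/4 = 0.025475 per quarter; n = 8·4 = 32.
PMT = 331500 / ( [1 − (1+0.025475)^(−32)] / 0.025475 ) = 331500 / 21.703920 = 15,273.7389

$15,273.74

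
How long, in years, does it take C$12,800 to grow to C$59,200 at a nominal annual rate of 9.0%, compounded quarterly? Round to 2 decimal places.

Periodic rate i = 0.09/4 = 0.0225.
(1+i)^n = 59200/12800 = 4.62500, so n = ln 4.62500 / ln 1.0225 = 68.8285 quarters
= 68.8285/4 years

17.21 years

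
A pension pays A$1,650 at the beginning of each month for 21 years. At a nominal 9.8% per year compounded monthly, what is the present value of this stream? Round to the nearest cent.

i = 0.098/12 = 0.00816667 per month; n = 21·12 = 252.
Annuity factor a(252|0.00816667) × (1+i) = 107.551096; PV = 1650 × 107.551096 = 177,459.3088
(Beginning-of-period payments → annuity-due factor ×(1+i).)

A$177,459.31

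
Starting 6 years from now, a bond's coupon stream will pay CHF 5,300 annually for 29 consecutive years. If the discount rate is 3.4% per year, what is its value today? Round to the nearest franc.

CHF 81,870

Value one period before first payment (t=5): 5300 × [1 − (1+0.034)^(−29)] / 0.034 = 5300 × 18.257898 = 96,766.8582
PV₀ = 96,766.8582 / (1+0.034)^5 = 96,766.8582 / 1.181960 = 81,869.8410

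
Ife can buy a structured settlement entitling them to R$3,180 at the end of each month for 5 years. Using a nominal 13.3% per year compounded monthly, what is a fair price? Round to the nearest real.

i = 0.133/12 = 0.0110833 per month; n = 5·12 = 60.
PV = PMT · [1 − (1+i)^(−n)] / i = 3180 · 43.654891 = 138,822.5538

R$138,823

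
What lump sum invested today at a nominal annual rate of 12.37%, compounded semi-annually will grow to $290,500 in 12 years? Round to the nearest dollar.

With 2 periods per year: i = 0.06185, n = 24.
PV = 290,500 / (1 + 0.06185)^24 = 290,500 / 4.221979 = 68,806.5882

$68,807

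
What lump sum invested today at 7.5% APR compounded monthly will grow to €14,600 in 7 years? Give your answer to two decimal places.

With 12 periods per year: i = 0.00625, n = 84.
Discount factor = (1+0.00625)^(−84) = 0.592523; PV = 14,600 × 0.592523 = 8,650.8307

€8,650.83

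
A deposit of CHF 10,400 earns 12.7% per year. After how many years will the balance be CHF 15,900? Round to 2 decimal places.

3.55 years

n = ln(15900/10400) / ln(1+0.127) = ln(1.52885) / 0.119559 = 3.5507 years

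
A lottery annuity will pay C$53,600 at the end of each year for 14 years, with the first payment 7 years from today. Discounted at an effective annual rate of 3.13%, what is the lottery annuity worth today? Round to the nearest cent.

C$498,817.48

PV at t=6 (ordinary 14-year annuity): 53600 × a(14|0.0313) = 53600 × 11.196621 = 600,138.8920
Discount back 6 years: 600,138.8920 × (1+0.0313)^(−6) = 600,138.8920 × 0.831170 = 498,817.4819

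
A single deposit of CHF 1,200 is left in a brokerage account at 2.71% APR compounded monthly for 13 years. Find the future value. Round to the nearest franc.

Periodic rate i = 0.0271/12 = 0.00225833; n = 13 × 12 = 156 periods.
1,200 × (1+0.00225833)^156 = 1,200 × 1.421770 = 1,706.1244

CHF 1,706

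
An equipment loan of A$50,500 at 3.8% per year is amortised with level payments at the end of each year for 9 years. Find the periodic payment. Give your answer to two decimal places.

A$6,730.14

PMT = 50500 / ( [1 − (1+0.038)^(−9)] / 0.038 ) = 50500 / 7.503562 = 6,730.1370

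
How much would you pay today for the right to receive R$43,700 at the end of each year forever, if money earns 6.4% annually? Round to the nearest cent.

R$682,812.50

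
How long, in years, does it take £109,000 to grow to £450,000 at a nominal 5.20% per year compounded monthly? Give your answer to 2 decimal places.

27.33 years

Periodic rate i = 0.052/12 = 0.00433333.
(1+i)^n = 450000/109000 = 4.12844, so n = ln 4.12844 / ln 1.00433 = 327.9161 months
= 327.9161/12 years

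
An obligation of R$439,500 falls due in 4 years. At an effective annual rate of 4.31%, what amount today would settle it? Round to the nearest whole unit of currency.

PV = FV·(1+i)^(−n) = 439,500 × 0.844688 = 371,240.2853

R$371,240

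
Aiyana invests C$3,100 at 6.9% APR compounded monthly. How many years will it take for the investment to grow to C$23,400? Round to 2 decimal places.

Periodic rate i = 0.069/12 = 0.00575.
(1+i)^n = 23400/3100 = 7.54839, so n = ln 7.54839 / ln 1.00575 = 352.5460 months
= 352.5460/12 years

29.38 years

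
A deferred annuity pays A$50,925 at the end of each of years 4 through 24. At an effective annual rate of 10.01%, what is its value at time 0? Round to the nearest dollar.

Value one period before first payment (t=3): 50925 × [1 − (1+0.1001)^(−21)] / 0.1001 = 50925 × 8.642629 = 440,125.8742
PV₀ = 440,125.8742 / (1+0.1001)^3 = 440,125.8742 / 1.331363 = 330,582.9163

A$330,583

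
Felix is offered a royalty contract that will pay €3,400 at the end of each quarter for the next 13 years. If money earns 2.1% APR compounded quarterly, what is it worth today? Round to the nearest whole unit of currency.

€154,369

With 4 periods per year: i = 0.00525, n = 52.
PV = PMT · [1 − (1+i)^(−n)] / i = 3400 · 45.402572 = 154,368.7439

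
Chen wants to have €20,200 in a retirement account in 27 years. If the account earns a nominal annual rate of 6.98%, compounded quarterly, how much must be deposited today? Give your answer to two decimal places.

Periodic rate i = 0.0698/4 = 0.01745; n = 27 × 4 = 108 periods.
PV = FV·(1+i)^(−n) = 20,200 × 0.154379 = 3,118.4526

€3,118.45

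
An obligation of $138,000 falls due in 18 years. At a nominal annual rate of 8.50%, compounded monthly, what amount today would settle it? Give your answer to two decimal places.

$30,043.52

i = 0.085/12 = 0.00708333 per month; n = 18·12 = 216.
Discount factor = (1+0.00708333)^(−216) = 0.217707; PV = 138,000 × 0.217707 = 30,043.5195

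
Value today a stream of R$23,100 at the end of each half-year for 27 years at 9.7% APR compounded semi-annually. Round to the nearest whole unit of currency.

R$439,376

With 2 periods per year: i = 0.0485, n = 54.
PV = 23100 × [1 − (1+0.0485)^(−54)] / 0.0485 = 23100 × 19.020608 = 439,376.0491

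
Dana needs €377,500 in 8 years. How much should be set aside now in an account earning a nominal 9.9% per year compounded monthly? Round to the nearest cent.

€171,540.55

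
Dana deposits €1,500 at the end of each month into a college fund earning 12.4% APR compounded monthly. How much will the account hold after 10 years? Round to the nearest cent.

€353,278.40

With 12 periods per year: i = 0.0103333, n = 120.
Accumulation factor s(120|0.0103333) = 235.518933; FV = 1500 × 235.518933 = 353,278.4002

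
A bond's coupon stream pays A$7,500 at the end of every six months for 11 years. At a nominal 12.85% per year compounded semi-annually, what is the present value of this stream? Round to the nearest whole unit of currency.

With 2 periods per year: i = 0.06425, n = 22.
Annuity factor a(22|0.06425) = 11.609021; PV = 7500 × 11.609021 = 87,067.6593

A$87,068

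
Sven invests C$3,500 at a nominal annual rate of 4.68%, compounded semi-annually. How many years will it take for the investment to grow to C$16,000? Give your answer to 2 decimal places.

32.85 years

Periodic rate i = 0.0468/2 = 0.0234.
(1+i)^n = 16000/3500 = 4.57143, so n = ln 4.57143 / ln 1.0234 = 65.7068 half-years
= 65.7068/2 years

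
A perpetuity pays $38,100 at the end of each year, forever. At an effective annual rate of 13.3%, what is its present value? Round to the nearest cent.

$286,466.17

PV = C/r = 38100/0.133 = 286,466.1654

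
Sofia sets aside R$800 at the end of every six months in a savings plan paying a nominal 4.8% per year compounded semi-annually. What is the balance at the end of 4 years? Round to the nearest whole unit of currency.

R$6,964

With 2 periods per year: i = 0.024, n = 8.
Accumulation factor s(8|0.024) = 8.705242; FV = 800 × 8.705242 = 6,964.1940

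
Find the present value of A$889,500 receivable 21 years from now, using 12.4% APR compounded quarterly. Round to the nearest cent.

i = 0.124/4 = 0.031 per quarter; n = 21·4 = 84.
PV = FV·(1+i)^(−n) = 889,500 × 0.076961 = 68,457.0324

A$68,457.03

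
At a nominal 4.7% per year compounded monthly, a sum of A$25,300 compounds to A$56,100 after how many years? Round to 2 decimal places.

16.98 years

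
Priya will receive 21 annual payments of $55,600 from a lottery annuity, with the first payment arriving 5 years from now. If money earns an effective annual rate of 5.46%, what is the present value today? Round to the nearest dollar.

$553,669

Value one period before first payment (t=4): 55600 × [1 − (1+0.0546)^(−21)] / 0.0546 = 55600 × 12.317601 = 684,858.6300
PV₀ = 684,858.6300 / (1+0.0546)^4 = 684,858.6300 / 1.236947 = 553,668.5624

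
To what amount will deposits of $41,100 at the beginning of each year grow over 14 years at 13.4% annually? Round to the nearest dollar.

$1,674,890

Accumulation factor s(14|0.134) × (1+i) = 40.751580; FV = 41100 × 40.751580 = 1,674,889.9507
(annuity-due: payments at period start, so ×(1+i).)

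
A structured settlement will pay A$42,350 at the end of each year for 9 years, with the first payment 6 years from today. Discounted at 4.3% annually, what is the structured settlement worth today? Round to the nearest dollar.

A$251,661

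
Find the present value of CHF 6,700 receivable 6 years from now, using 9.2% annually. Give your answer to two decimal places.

CHF 3,951.29

PV = 6,700 / (1 + 0.092)^6 = 6,700 / 1.695649 = 3,951.2906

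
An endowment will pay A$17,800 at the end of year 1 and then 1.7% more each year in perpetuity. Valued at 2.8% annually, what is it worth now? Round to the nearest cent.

PV = PMT / (i − g) = 17800 / (0.028 − 0.017) = 17800 / 0.011000 = 1,618,181.8182

A$1,618,181.82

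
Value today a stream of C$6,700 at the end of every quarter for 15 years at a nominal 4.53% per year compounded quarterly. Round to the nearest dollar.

i = 0.0453/4 = 0.011325 per quarter; n = 15·4 = 60.
PV = 6700 × [1 − (1+0.011325)^(−60)] / 0.011325 = 6700 × 43.372209 = 290,593.8000

C$290,594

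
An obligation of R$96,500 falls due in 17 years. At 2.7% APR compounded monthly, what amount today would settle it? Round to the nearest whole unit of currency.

i = 0.027/12 = 0.00225 per month; n = 17·12 = 204.
Discount factor = (1+0.00225)^(−204) = 0.632241; PV = 96,500 × 0.632241 = 61,011.2705

R$61,011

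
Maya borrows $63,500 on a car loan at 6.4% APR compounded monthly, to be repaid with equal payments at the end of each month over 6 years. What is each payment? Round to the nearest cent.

$1,064.41

i = 0.064/12 = 0.00533333 per month; n = 6·12 = 72.
Annuity-PV factor = 59.657477; PMT = 63500 / 59.657477 = 1,064.4098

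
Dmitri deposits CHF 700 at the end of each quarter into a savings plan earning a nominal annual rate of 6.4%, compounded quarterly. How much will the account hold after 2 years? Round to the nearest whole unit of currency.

CHF 5,924

With 4 periods per year: i = 0.016, n = 8.
FV = PMT · [(1+i)^n − 1] / i = 700 · 8.462626 = 5,923.8385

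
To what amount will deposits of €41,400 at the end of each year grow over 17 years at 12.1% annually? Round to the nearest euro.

FV = 41400 × [(1+0.121)^17 − 1] / 0.121 = 41400 × 49.347151 = 2,042,972.0678

€2,042,972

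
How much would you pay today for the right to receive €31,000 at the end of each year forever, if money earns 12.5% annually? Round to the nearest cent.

PV = PMT / i = 31000 / 0.125 = 248,000.0000

€248,000.00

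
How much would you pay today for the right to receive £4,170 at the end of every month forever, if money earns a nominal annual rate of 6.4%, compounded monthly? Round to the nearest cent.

Periodic rate i = 0.064/12 = 0.00533333.
PV = PMT / i = 4170 / 0.00533333 = 781,875.0000

£781,875.00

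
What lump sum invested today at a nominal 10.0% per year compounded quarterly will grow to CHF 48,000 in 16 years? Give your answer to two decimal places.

With 4 periods per year: i = 0.025, n = 64.
PV = FV·(1+i)^(−n) = 48,000 × 0.205908 = 9,883.5702

CHF 9,883.57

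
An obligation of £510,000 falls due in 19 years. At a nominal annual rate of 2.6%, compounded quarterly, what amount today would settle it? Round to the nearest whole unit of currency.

£311,690

i = 0.026/4 = 0.0065 per quarter; n = 19·4 = 76.
PV = FV·(1+i)^(−n) = 510,000 × 0.611157 = 311,690.0618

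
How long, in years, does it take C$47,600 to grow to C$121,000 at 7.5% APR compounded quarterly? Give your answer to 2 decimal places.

Periodic rate i = 0.075/4 = 0.01875.
n = ln(121000/47600) / ln(1+0.01875) = ln(2.54202) / 0.018576 = 50.2228 quarters
= 50.2228/4 years

12.56 years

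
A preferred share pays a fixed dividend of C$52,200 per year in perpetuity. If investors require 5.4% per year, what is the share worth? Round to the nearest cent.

C$966,666.67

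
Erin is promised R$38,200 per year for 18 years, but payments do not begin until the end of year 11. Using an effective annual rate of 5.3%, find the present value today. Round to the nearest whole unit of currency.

Value one period before first payment (t=10): 38200 × [1 − (1+0.053)^(−18)] / 0.053 = 38200 × 11.420374 = 436,258.2929
Discount back 10 years: 436,258.2929 × (1+0.053)^(−10) = 436,258.2929 × 0.596645 = 260,291.4986

R$260,291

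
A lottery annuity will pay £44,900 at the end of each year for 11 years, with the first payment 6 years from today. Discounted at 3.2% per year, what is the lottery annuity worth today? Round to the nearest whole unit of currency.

Value one period before first payment (t=5): 44900 × [1 − (1+0.032)^(−11)] / 0.032 = 44900 × 9.150963 = 410,878.2331
Discount back 5 years: 410,878.2331 × (1+0.032)^(−5) = 410,878.2331 × 0.854283 = 351,006.0871

£351,006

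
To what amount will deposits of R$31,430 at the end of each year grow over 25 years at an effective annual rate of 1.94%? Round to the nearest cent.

R$999,034.91

FV = PMT · [(1+i)^n − 1] / i = 31430 · 31.786030 = 999,034.9120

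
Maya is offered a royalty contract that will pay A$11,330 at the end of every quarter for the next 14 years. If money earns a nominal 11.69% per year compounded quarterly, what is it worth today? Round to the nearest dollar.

i = 0.1169/4 = 0.029225 per quarter; n = 14·4 = 56.
PV = 11330 × [1 − (1+0.029225)^(−56)] / 0.029225 = 11330 × 27.399120 = 310,432.0274

A$310,432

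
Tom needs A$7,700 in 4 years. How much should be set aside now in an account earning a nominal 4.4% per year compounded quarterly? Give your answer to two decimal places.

A$6,463.57

i = 0.044/4 = 0.011 per quarter; n = 4·4 = 16.
Discount factor = (1+0.011)^(−16) = 0.839424; PV = 7,700 × 0.839424 = 6,463.5667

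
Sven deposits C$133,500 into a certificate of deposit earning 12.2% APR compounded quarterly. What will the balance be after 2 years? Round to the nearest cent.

C$169,771.68

With 4 periods per year: i = 0.0305, n = 8.
FV = 133,500 × (1 + 0.0305)^8 = 169,771.6754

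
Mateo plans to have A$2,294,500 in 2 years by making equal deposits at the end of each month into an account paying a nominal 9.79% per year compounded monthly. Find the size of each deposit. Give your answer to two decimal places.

A$86,937.98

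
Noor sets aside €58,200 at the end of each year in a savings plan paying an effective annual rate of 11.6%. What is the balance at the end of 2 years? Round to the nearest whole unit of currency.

€123,151

FV = PMT · [(1+i)^n − 1] / i = 58200 · 2.116000 = 123,151.2000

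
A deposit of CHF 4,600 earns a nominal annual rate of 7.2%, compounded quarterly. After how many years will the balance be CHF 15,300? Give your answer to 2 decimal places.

Periodic rate i = 0.072/4 = 0.018.
n = ln(15300/4600) / ln(1+0.018) = ln(3.32609) / 0.017840 = 67.3656 quarters
= 67.3656/4 years

16.84 years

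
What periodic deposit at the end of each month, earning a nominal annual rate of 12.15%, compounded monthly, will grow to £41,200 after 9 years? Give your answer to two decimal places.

With 12 periods per year: i = 0.010125, n = 108.
FV-annuity factor = 194.403472; PMT = 41200 / 194.403472 = 211.9304

£211.93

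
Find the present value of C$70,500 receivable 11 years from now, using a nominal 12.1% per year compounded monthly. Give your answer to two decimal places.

C$18,751.59

Periodic rate i = 0.121/12 = 0.0100833; n = 11 × 12 = 132 periods.
PV = FV·(1+i)^(−n) = 70,500 × 0.265980 = 18,751.5872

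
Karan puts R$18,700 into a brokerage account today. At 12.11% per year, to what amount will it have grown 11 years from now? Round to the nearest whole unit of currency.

FV = 18,700 × (1 + 0.1211)^11 = 65,755.1064

R$65,755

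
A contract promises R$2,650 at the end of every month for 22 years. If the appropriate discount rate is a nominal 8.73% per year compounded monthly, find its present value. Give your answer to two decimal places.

R$310,517.62

Periodic rate i = 0.0873/12 = 0.007275; n = 22 × 12 = 264 periods.
PV = PMT · [1 − (1+i)^(−n)] / i = 2650 · 117.176461 = 310,517.6222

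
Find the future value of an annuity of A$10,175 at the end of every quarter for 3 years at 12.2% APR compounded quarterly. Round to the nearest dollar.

A$144,815

i = 0.122/4 = 0.0305 per quarter; n = 3·4 = 12.
FV = PMT · [(1+i)^n − 1] / i = 10175 · 14.232410 = 144,814.7703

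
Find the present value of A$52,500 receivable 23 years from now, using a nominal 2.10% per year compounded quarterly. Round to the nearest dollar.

With 4 periods per year: i = 0.00525, n = 92.
PV = FV·(1+i)^(−n) = 52,500 × 0.617710 = 32,429.7634

A$32,430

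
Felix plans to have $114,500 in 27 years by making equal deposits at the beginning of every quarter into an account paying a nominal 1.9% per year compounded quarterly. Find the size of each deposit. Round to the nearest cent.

$810.01

Periodic rate i = 0.019/4 = 0.00475; n = 27 × 4 = 108 periods.
PMT = 114500 / ( [(1+0.00475)^108 − 1] / 0.00475 × (1+i) ) = 114500 / 141.356094 = 810.0111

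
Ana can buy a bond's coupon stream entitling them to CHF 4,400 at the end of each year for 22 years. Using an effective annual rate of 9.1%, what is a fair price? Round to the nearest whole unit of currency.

CHF 41,235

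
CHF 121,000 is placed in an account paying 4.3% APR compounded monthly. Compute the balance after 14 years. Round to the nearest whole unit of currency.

CHF 220,680

i = 0.043/12 = 0.00358333 per month; n = 14·12 = 168.
FV = PV·(1+i)^n = 121,000 × 1.823803 = 220,680.1862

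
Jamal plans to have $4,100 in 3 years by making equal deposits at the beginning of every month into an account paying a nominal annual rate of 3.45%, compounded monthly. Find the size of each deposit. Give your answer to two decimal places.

Periodic rate i = 0.0345/12 = 0.002875; n = 3 × 12 = 36 periods.
PMT = 4100 / ( [(1+0.002875)^36 − 1] / 0.002875 × (1+i) ) = 4100 / 37.980574 = 107.9499

$107.95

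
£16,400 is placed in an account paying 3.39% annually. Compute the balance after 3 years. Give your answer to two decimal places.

£18,125.06

FV = 16,400 × (1 + 0.0339)^3 = 18,125.0600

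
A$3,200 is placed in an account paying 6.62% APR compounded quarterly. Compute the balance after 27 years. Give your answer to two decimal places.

A$18,838.85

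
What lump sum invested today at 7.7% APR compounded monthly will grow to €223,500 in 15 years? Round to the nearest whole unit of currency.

€70,676

With 12 periods per year: i = 0.00641667, n = 180.
PV = FV·(1+i)^(−n) = 223,500 × 0.316222 = 70,675.6615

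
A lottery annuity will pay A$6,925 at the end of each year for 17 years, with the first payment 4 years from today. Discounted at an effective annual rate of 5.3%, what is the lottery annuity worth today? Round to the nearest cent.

PV at t=3 (ordinary 17-year annuity): 6925 × a(17|0.053) = 6925 × 11.025654 = 76,352.6539
Discount back 3 years: 76,352.6539 × (1+0.053)^(−3) = 76,352.6539 × 0.856475 = 65,394.1687

A$65,394.17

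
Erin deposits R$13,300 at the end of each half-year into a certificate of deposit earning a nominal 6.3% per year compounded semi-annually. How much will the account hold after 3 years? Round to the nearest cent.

i = 0.063/2 = 0.0315 per half-year; n = 3·2 = 6.
FV = 13300 × [(1+0.0315)^6 − 1] / 0.0315 = 13300 × 6.492820 = 86,354.5030

R$86,354.50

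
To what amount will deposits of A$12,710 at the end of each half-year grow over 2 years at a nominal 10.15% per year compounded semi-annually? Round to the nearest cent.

A$54,842.80

Periodic rate i = 0.1015/2 = 0.05075; n = 2 × 2 = 4 periods.
Accumulation factor s(4|0.05075) = 4.314933; FV = 12710 × 4.314933 = 54,842.7979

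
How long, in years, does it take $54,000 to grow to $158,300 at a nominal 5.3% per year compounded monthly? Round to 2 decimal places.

Periodic rate i = 0.053/12 = 0.00441667.
n = ln(158300/54000) / ln(1+0.00441667) = ln(2.93148) / 0.004407 = 244.0486 months
= 244.0486/12 years

20.34 years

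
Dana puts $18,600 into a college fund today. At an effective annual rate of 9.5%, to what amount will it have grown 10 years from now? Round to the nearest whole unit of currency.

$46,095

FV = PV·(1+i)^n = 18,600 × 2.478228 = 46,095.0336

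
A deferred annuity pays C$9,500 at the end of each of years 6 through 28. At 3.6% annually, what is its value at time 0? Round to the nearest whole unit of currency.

PV at t=5 (ordinary 23-year annuity): 9500 × a(23|0.036) = 9500 × 15.463098 = 146,899.4306
Discount back 5 years: 146,899.4306 × (1+0.036)^(−5) = 146,899.4306 × 0.837917 = 123,089.5929

C$123,090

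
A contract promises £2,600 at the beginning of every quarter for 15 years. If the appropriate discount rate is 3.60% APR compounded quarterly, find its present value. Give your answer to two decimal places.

£121,213.44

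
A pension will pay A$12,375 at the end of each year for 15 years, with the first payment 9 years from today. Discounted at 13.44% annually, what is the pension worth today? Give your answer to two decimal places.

Value one period before first payment (t=8): 12375 × [1 − (1+0.1344)^(−15)] / 0.1344 = 12375 × 6.318180 = 78,187.4783
Discount back 8 years: 78,187.4783 × (1+0.1344)^(−8) = 78,187.4783 × 0.364645 = 28,510.6727

A$28,510.67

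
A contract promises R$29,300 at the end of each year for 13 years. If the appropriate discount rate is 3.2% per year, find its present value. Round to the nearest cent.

R$307,655.80

PV = PMT · [1 − (1+i)^(−n)] / i = 29300 · 10.500198 = 307,655.8014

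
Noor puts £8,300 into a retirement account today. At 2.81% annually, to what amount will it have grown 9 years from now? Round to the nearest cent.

£10,651.15

FV = PV·(1+i)^n = 8,300 × 1.283271 = 10,651.1457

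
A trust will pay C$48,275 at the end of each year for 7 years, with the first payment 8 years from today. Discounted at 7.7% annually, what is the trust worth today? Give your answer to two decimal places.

C$151,083.19

PV at t=7 (ordinary 7-year annuity): 48275 × a(7|0.077) = 48275 × 5.260219 = 253,937.0563
PV₀ = 253,937.0563 / (1+0.077)^7 = 253,937.0563 / 1.680776 = 151,083.1941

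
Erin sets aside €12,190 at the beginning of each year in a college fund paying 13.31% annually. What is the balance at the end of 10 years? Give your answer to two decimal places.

€258,281.17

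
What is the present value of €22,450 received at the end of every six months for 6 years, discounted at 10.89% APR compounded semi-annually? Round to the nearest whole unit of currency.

€194,079

Periodic rate i = 0.1089/2 = 0.05445; n = 6 × 2 = 12 periods.
Annuity factor a(12|0.05445) = 8.644937; PV = 22450 × 8.644937 = 194,078.8291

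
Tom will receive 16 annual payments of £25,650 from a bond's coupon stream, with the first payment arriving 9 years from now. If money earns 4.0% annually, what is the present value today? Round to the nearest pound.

£218,390

Value one period before first payment (t=8): 25650 × [1 − (1+0.04)^(−16)] / 0.04 = 25650 × 11.652296 = 298,881.3823
PV₀ = 298,881.3823 / (1+0.04)^8 = 298,881.3823 / 1.368569 = 218,389.6985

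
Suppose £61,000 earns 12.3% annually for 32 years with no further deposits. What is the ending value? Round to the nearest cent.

FV = 61,000 × (1 + 0.123)^32 = 2,497,365.0833

£2,497,365.08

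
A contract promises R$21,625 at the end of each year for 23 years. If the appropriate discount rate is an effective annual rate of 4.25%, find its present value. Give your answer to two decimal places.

PV = 21625 × [1 − (1+0.0425)^(−23)] / 0.0425 = 21625 × 14.495796 = 313,471.5922

R$313,471.59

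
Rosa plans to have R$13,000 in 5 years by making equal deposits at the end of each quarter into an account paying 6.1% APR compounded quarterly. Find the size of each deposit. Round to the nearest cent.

R$560.81

With 4 periods per year: i = 0.01525, n = 20.
FV-annuity factor = 23.180676; PMT = 13000 / 23.180676 = 560.8119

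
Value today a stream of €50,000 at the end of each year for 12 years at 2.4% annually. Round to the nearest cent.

Annuity factor a(12|0.024) = 10.320151; PV = 50000 × 10.320151 = 516,007.5322

€516,007.53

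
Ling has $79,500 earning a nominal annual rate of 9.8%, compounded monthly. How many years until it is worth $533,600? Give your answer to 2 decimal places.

19.51 years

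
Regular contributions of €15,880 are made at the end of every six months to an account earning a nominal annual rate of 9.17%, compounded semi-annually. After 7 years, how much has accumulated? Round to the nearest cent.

With 2 periods per year: i = 0.04585, n = 14.
FV = 15880 × [(1+0.04585)^14 − 1] / 0.04585 = 15880 × 19.043531 = 302,411.2800

€302,411.28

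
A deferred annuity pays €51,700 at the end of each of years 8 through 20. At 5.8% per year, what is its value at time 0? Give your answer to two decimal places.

PV at t=7 (ordinary 13-year annuity): 51700 × a(13|0.058) = 51700 × 8.957031 = 463,078.5263
PV₀ = 463,078.5263 / (1+0.058)^7 = 463,078.5263 / 1.483883 = 312,072.1181

€312,072.12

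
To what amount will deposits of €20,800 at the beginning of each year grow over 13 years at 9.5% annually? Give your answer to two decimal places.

€540,329.50

Accumulation factor s(13|0.095) × (1+i) = 25.977380; FV = 20800 × 25.977380 = 540,329.4967
(annuity-due: payments at period start, so ×(1+i).)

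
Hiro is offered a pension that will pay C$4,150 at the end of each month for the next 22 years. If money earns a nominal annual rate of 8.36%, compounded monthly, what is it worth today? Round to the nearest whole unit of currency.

Periodic rate i = 0.0836/12 = 0.00696667; n = 22 × 12 = 264 periods.
PV = PMT · [1 − (1+i)^(−n)] / i = 4150 · 120.579710 = 500,405.7985

C$500,406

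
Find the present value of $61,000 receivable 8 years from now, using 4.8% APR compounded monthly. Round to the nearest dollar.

i = 0.048/12 = 0.004 per month; n = 8·12 = 96.
Discount factor = (1+0.004)^(−96) = 0.681653; PV = 61,000 × 0.681653 = 41,580.8541

$41,581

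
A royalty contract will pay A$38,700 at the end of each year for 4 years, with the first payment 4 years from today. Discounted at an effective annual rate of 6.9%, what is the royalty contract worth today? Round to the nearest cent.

PV at t=3 (ordinary 4-year annuity): 38700 × a(4|0.069) = 38700 × 3.394872 = 131,381.5460
PV₀ = 131,381.5460 / (1+0.069)^3 = 131,381.5460 / 1.221612 = 107,547.7311

A$107,547.73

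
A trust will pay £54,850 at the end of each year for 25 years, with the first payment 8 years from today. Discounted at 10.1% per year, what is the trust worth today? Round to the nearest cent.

£251,929.49

PV at t=7 (ordinary 25-year annuity): 54850 × a(25|0.101) = 54850 × 9.007694 = 494,071.9917
Discount back 7 years: 494,071.9917 × (1+0.101)^(−7) = 494,071.9917 × 0.509904 = 251,929.4869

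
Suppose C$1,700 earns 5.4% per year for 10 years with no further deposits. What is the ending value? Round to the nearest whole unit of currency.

C$2,876

1,700 × (1+0.054)^10 = 1,700 × 1.692022 = 2,876.4381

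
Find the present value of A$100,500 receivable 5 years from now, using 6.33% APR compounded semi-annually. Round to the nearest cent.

i = 0.0633/2 = 0.03165 per half-year; n = 5·2 = 10.
PV = 100,500 / (1 + 0.03165)^10 = 100,500 / 1.365601 = 73,593.9709

A$73,593.97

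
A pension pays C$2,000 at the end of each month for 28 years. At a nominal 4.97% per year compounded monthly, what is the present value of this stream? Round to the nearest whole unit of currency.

C$362,466

With 12 periods per year: i = 0.00414167, n = 336.
Annuity factor a(336|0.00414167) = 181.233129; PV = 2000 × 181.233129 = 362,466.2590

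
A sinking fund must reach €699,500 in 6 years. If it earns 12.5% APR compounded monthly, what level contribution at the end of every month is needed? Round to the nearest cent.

€6,571.46

Periodic rate i = 0.125/12 = 0.0104167; n = 6 × 12 = 72 periods.
FV-annuity factor = 106.445124; PMT = 699500 / 106.445124 = 6,571.4612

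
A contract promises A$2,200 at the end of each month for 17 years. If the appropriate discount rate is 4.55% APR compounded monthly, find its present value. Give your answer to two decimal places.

With 12 periods per year: i = 0.00379167, n = 204.
PV = 2200 × [1 − (1+0.00379167)^(−204)] / 0.00379167 = 2200 × 141.871452 = 312,117.1934

A$312,117.19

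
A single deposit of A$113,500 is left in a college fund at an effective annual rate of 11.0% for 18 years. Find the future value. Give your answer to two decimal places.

A$742,693.25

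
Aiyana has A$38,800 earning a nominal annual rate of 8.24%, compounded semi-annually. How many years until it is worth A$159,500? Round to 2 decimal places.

17.51 years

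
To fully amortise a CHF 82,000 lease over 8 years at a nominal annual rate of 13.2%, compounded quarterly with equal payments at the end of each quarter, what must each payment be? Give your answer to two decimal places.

Periodic rate i = 0.132/4 = 0.033; n = 8 × 4 = 32 periods.
Annuity-PV factor = 19.581031; PMT = 82000 / 19.581031 = 4,187.7264

CHF 4,187.73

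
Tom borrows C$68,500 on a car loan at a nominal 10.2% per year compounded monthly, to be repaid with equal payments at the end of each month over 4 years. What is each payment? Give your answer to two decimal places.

C$1,743.92

With 12 periods per year: i = 0.0085, n = 48.
PMT = 68500 / ( [1 − (1+0.0085)^(−48)] / 0.0085 ) = 68500 / 39.279241 = 1,743.9237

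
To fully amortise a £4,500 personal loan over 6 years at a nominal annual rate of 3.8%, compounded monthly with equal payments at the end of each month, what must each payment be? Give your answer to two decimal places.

£69.99

i = 0.038/12 = 0.00316667 per month; n = 6·12 = 72.
Annuity-PV factor = 64.291229; PMT = 4500 / 64.291229 = 69.9940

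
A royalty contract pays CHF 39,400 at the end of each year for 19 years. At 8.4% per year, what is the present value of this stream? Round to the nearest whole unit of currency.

Annuity factor a(19|0.084) = 9.333393; PV = 39400 × 9.333393 = 367,735.6925

CHF 367,736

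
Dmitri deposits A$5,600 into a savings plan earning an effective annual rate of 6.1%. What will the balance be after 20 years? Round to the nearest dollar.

A$18,302

FV = 5,600 × (1 + 0.061)^20 = 18,301.8801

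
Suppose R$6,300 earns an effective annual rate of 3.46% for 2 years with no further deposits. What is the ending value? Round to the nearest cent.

6,300 × (1+0.0346)^2 = 6,300 × 1.070397 = 6,743.5021

R$6,743.50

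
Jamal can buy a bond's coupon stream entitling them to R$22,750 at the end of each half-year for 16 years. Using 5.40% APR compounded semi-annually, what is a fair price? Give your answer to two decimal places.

R$483,370.17

With 2 periods per year: i = 0.027, n = 32.
PV = PMT · [1 − (1+i)^(−n)] / i = 22750 · 21.247040 = 483,370.1664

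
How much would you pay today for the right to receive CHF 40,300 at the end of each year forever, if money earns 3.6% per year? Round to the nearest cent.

PV = C/r = 40300/0.036 = 1,119,444.4444

CHF 1,119,444.44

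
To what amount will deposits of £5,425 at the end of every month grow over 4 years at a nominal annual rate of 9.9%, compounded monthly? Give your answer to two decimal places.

£317,909.85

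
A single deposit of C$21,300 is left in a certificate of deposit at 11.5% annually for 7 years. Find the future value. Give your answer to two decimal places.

C$45,635.59

FV = PV·(1+i)^n = 21,300 × 2.142516 = 45,635.5906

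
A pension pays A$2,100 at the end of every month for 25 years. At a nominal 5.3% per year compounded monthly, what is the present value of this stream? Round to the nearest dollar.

A$348,721

i = 0.053/12 = 0.00441667 per month; n = 25·12 = 300.
Annuity factor a(300|0.00441667) = 166.057458; PV = 2100 × 166.057458 = 348,720.6623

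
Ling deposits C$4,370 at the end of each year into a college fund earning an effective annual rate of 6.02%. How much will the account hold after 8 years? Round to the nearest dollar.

Accumulation factor s(8|0.0602) = 9.904576; FV = 4370 × 9.904576 = 43,282.9969

C$43,283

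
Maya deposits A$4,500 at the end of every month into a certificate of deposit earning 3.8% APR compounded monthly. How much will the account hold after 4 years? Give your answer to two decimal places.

With 12 periods per year: i = 0.00316667, n = 48.
FV = PMT · [(1+i)^n − 1] / i = 4500 · 51.751795 = 232,883.0794

A$232,883.08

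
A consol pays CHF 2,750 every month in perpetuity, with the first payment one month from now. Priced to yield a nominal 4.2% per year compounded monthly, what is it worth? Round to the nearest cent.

CHF 785,714.29

Periodic rate i = 0.042/12 = 0.0035.
PV = PMT / i = 2750 / 0.0035 = 785,714.2857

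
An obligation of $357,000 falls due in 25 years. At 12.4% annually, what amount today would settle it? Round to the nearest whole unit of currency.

PV = 357,000 / (1 + 0.124)^25 = 357,000 / 18.584795 = 19,209.2512

$19,209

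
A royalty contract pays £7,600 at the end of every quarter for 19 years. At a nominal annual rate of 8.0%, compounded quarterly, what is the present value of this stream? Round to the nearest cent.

£295,633.40

i = 0.08/4 = 0.02 per quarter; n = 19·4 = 76.
Annuity factor a(76|0.02) = 38.899132; PV = 7600 × 38.899132 = 295,633.4009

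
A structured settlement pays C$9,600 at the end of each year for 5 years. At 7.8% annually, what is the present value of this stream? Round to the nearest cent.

PV = 9600 × [1 − (1+0.078)^(−5)] / 0.078 = 9600 × 4.013845 = 38,532.9164

C$38,532.92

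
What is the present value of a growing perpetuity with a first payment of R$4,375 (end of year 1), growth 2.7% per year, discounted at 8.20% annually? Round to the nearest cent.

R$79,545.45

PV = PMT / (i − g) = 4375 / (0.082 − 0.027) = 4375 / 0.055000 = 79,545.4545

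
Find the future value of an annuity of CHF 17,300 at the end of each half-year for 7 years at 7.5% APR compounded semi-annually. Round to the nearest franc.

CHF 311,077

i = 0.075/2 = 0.0375 per half-year; n = 7·2 = 14.
FV = PMT · [(1+i)^n − 1] / i = 17300 · 17.981354 = 311,077.4191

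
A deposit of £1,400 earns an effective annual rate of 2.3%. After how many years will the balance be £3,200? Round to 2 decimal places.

36.35 years

n = ln(3200/1400) / ln(1+0.023) = ln(2.28571) / 0.022739 = 36.3543 years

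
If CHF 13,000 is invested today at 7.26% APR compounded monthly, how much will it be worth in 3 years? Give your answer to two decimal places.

CHF 16,152.80

i = 0.0726/12 = 0.00605 per month; n = 3·12 = 36.
13,000 × (1+0.00605)^36 = 13,000 × 1.242523 = 16,152.7959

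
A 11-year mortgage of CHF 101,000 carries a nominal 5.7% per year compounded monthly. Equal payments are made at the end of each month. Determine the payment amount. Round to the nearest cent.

Periodic rate i = 0.057/12 = 0.00475; n = 11 × 12 = 132 periods.
PMT = 101000 / ( [1 − (1+0.00475)^(−132)] / 0.00475 ) = 101000 / 97.897783 = 1,031.6883

CHF 1,031.69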